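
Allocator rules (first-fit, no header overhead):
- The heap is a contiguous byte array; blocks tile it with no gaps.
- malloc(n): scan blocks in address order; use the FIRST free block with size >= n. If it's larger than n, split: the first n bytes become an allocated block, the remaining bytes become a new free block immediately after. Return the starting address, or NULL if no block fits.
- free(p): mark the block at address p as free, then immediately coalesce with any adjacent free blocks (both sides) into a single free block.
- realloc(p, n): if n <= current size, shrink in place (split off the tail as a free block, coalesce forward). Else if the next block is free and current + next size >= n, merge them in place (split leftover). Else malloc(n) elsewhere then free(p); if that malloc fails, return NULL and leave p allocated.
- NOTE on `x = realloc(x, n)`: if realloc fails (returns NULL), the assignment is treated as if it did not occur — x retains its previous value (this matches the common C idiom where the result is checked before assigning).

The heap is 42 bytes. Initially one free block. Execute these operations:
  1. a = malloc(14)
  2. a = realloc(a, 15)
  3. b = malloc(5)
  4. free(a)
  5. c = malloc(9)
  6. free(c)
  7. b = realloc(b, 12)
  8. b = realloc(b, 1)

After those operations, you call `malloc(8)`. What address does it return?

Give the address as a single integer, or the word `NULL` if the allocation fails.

Answer: 0

Derivation:
Op 1: a = malloc(14) -> a = 0; heap: [0-13 ALLOC][14-41 FREE]
Op 2: a = realloc(a, 15) -> a = 0; heap: [0-14 ALLOC][15-41 FREE]
Op 3: b = malloc(5) -> b = 15; heap: [0-14 ALLOC][15-19 ALLOC][20-41 FREE]
Op 4: free(a) -> (freed a); heap: [0-14 FREE][15-19 ALLOC][20-41 FREE]
Op 5: c = malloc(9) -> c = 0; heap: [0-8 ALLOC][9-14 FREE][15-19 ALLOC][20-41 FREE]
Op 6: free(c) -> (freed c); heap: [0-14 FREE][15-19 ALLOC][20-41 FREE]
Op 7: b = realloc(b, 12) -> b = 15; heap: [0-14 FREE][15-26 ALLOC][27-41 FREE]
Op 8: b = realloc(b, 1) -> b = 15; heap: [0-14 FREE][15-15 ALLOC][16-41 FREE]
malloc(8): first-fit scan over [0-14 FREE][15-15 ALLOC][16-41 FREE] -> 0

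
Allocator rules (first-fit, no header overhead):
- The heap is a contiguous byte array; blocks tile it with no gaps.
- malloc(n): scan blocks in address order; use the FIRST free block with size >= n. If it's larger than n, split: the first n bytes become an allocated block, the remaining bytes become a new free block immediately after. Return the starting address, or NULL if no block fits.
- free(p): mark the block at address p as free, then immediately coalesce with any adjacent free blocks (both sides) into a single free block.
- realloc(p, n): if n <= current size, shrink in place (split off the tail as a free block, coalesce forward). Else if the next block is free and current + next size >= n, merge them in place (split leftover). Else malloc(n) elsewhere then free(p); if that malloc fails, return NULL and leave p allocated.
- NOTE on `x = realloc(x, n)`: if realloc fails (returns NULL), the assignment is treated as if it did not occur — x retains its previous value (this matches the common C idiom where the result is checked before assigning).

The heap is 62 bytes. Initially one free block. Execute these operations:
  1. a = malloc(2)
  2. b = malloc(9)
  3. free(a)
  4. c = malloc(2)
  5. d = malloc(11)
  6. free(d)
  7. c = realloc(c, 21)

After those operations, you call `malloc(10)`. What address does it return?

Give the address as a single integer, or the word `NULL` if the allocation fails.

Op 1: a = malloc(2) -> a = 0; heap: [0-1 ALLOC][2-61 FREE]
Op 2: b = malloc(9) -> b = 2; heap: [0-1 ALLOC][2-10 ALLOC][11-61 FREE]
Op 3: free(a) -> (freed a); heap: [0-1 FREE][2-10 ALLOC][11-61 FREE]
Op 4: c = malloc(2) -> c = 0; heap: [0-1 ALLOC][2-10 ALLOC][11-61 FREE]
Op 5: d = malloc(11) -> d = 11; heap: [0-1 ALLOC][2-10 ALLOC][11-21 ALLOC][22-61 FREE]
Op 6: free(d) -> (freed d); heap: [0-1 ALLOC][2-10 ALLOC][11-61 FREE]
Op 7: c = realloc(c, 21) -> c = 11; heap: [0-1 FREE][2-10 ALLOC][11-31 ALLOC][32-61 FREE]
malloc(10): first-fit scan over [0-1 FREE][2-10 ALLOC][11-31 ALLOC][32-61 FREE] -> 32

Answer: 32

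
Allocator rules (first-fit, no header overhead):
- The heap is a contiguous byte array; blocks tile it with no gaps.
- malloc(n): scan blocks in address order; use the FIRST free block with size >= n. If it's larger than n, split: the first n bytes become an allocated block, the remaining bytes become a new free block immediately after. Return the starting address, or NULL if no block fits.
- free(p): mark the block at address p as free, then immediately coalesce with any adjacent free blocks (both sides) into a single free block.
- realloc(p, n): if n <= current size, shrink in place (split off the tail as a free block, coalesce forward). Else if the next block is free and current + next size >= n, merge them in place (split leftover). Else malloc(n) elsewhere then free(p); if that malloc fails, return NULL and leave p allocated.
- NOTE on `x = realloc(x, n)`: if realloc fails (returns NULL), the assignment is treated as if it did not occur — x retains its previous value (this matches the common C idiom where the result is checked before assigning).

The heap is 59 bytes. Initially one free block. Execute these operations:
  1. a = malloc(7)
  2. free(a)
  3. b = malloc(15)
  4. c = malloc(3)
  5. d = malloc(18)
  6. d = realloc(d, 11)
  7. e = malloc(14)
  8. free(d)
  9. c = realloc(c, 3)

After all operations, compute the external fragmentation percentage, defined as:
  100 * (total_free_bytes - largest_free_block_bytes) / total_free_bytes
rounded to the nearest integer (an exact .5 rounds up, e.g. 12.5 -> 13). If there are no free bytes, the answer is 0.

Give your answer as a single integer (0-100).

Op 1: a = malloc(7) -> a = 0; heap: [0-6 ALLOC][7-58 FREE]
Op 2: free(a) -> (freed a); heap: [0-58 FREE]
Op 3: b = malloc(15) -> b = 0; heap: [0-14 ALLOC][15-58 FREE]
Op 4: c = malloc(3) -> c = 15; heap: [0-14 ALLOC][15-17 ALLOC][18-58 FREE]
Op 5: d = malloc(18) -> d = 18; heap: [0-14 ALLOC][15-17 ALLOC][18-35 ALLOC][36-58 FREE]
Op 6: d = realloc(d, 11) -> d = 18; heap: [0-14 ALLOC][15-17 ALLOC][18-28 ALLOC][29-58 FREE]
Op 7: e = malloc(14) -> e = 29; heap: [0-14 ALLOC][15-17 ALLOC][18-28 ALLOC][29-42 ALLOC][43-58 FREE]
Op 8: free(d) -> (freed d); heap: [0-14 ALLOC][15-17 ALLOC][18-28 FREE][29-42 ALLOC][43-58 FREE]
Op 9: c = realloc(c, 3) -> c = 15; heap: [0-14 ALLOC][15-17 ALLOC][18-28 FREE][29-42 ALLOC][43-58 FREE]
Free blocks: [11 16] total_free=27 largest=16 -> 100*(27-16)/27 = 1100/27 ≈ 40.741 -> rounds to 41

Answer: 41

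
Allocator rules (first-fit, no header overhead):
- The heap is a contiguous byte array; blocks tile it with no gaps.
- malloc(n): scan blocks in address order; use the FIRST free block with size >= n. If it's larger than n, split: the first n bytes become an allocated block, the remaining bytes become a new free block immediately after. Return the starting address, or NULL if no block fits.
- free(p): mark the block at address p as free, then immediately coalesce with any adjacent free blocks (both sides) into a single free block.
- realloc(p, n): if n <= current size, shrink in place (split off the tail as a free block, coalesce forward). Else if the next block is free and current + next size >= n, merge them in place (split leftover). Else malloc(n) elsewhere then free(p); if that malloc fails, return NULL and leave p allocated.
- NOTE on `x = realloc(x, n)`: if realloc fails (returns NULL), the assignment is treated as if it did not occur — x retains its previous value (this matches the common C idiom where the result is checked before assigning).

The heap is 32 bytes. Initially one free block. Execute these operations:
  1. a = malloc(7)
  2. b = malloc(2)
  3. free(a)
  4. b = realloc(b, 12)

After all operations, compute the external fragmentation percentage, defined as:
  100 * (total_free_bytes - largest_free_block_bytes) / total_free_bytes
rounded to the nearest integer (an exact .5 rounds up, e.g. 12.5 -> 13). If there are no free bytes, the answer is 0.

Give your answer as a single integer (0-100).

Op 1: a = malloc(7) -> a = 0; heap: [0-6 ALLOC][7-31 FREE]
Op 2: b = malloc(2) -> b = 7; heap: [0-6 ALLOC][7-8 ALLOC][9-31 FREE]
Op 3: free(a) -> (freed a); heap: [0-6 FREE][7-8 ALLOC][9-31 FREE]
Op 4: b = realloc(b, 12) -> b = 7; heap: [0-6 FREE][7-18 ALLOC][19-31 FREE]
Free blocks: [7 13] total_free=20 largest=13 -> 100*(20-13)/20 = 700/20 = 35

Answer: 35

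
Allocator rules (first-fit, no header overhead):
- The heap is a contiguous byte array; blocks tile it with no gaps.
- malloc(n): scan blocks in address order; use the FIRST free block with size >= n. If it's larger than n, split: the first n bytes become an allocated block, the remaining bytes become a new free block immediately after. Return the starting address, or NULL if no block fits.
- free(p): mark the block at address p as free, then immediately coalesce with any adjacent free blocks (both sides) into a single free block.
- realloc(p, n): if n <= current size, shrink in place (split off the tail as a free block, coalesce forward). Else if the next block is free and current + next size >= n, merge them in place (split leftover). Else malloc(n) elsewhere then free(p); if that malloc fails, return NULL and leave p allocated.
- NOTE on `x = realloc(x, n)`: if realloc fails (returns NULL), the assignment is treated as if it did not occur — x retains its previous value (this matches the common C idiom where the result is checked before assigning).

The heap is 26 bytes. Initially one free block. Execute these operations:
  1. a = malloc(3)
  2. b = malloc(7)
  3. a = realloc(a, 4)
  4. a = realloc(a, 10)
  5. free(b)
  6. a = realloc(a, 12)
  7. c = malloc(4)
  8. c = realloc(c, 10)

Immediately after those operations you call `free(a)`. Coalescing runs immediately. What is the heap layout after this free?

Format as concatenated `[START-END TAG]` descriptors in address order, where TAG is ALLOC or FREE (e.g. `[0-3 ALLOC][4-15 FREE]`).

Op 1: a = malloc(3) -> a = 0; heap: [0-2 ALLOC][3-25 FREE]
Op 2: b = malloc(7) -> b = 3; heap: [0-2 ALLOC][3-9 ALLOC][10-25 FREE]
Op 3: a = realloc(a, 4) -> a = 10; heap: [0-2 FREE][3-9 ALLOC][10-13 ALLOC][14-25 FREE]
Op 4: a = realloc(a, 10) -> a = 10; heap: [0-2 FREE][3-9 ALLOC][10-19 ALLOC][20-25 FREE]
Op 5: free(b) -> (freed b); heap: [0-9 FREE][10-19 ALLOC][20-25 FREE]
Op 6: a = realloc(a, 12) -> a = 10; heap: [0-9 FREE][10-21 ALLOC][22-25 FREE]
Op 7: c = malloc(4) -> c = 0; heap: [0-3 ALLOC][4-9 FREE][10-21 ALLOC][22-25 FREE]
Op 8: c = realloc(c, 10) -> c = 0; heap: [0-9 ALLOC][10-21 ALLOC][22-25 FREE]
free(a): a = 10 -> block [10-21 ALLOC]; mark free, coalesce with adjacent free neighbors -> [0-9 ALLOC][10-25 FREE]

Answer: [0-9 ALLOC][10-25 FREE]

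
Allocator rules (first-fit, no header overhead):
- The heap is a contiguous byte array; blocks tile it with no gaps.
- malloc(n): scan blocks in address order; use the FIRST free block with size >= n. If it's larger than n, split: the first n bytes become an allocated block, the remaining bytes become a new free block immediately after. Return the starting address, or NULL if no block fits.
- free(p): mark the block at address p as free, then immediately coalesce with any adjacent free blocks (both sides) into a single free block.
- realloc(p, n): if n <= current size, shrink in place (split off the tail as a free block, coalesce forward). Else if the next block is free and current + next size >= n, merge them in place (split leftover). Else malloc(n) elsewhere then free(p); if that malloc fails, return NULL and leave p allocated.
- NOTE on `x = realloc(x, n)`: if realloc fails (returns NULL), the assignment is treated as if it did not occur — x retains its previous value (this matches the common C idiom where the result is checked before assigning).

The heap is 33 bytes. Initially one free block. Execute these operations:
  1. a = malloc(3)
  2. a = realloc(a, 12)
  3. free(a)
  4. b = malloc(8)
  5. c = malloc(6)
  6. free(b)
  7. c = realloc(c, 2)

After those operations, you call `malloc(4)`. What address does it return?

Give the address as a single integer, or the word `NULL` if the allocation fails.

Answer: 0

Derivation:
Op 1: a = malloc(3) -> a = 0; heap: [0-2 ALLOC][3-32 FREE]
Op 2: a = realloc(a, 12) -> a = 0; heap: [0-11 ALLOC][12-32 FREE]
Op 3: free(a) -> (freed a); heap: [0-32 FREE]
Op 4: b = malloc(8) -> b = 0; heap: [0-7 ALLOC][8-32 FREE]
Op 5: c = malloc(6) -> c = 8; heap: [0-7 ALLOC][8-13 ALLOC][14-32 FREE]
Op 6: free(b) -> (freed b); heap: [0-7 FREE][8-13 ALLOC][14-32 FREE]
Op 7: c = realloc(c, 2) -> c = 8; heap: [0-7 FREE][8-9 ALLOC][10-32 FREE]
malloc(4): first-fit scan over [0-7 FREE][8-9 ALLOC][10-32 FREE] -> 0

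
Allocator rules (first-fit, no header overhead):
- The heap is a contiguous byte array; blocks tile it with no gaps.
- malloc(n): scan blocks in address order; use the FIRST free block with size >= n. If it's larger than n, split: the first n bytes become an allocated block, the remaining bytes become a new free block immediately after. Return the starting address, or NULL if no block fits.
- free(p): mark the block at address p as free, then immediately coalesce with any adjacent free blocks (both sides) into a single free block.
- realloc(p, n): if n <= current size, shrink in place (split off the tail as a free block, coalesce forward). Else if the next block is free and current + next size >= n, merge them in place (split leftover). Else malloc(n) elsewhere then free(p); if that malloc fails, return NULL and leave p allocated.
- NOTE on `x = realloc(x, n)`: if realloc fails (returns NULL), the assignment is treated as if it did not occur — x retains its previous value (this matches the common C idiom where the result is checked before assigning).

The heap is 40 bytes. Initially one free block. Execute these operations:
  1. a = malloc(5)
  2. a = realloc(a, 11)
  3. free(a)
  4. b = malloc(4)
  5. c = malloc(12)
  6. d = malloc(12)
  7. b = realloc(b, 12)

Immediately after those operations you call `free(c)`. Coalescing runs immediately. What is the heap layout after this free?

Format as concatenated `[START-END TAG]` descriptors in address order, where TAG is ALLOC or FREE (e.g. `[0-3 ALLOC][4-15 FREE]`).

Op 1: a = malloc(5) -> a = 0; heap: [0-4 ALLOC][5-39 FREE]
Op 2: a = realloc(a, 11) -> a = 0; heap: [0-10 ALLOC][11-39 FREE]
Op 3: free(a) -> (freed a); heap: [0-39 FREE]
Op 4: b = malloc(4) -> b = 0; heap: [0-3 ALLOC][4-39 FREE]
Op 5: c = malloc(12) -> c = 4; heap: [0-3 ALLOC][4-15 ALLOC][16-39 FREE]
Op 6: d = malloc(12) -> d = 16; heap: [0-3 ALLOC][4-15 ALLOC][16-27 ALLOC][28-39 FREE]
Op 7: b = realloc(b, 12) -> b = 28; heap: [0-3 FREE][4-15 ALLOC][16-27 ALLOC][28-39 ALLOC]
free(c): c = 4 -> block [4-15 ALLOC]; mark free, coalesce with adjacent free neighbors -> [0-15 FREE][16-27 ALLOC][28-39 ALLOC]

Answer: [0-15 FREE][16-27 ALLOC][28-39 ALLOC]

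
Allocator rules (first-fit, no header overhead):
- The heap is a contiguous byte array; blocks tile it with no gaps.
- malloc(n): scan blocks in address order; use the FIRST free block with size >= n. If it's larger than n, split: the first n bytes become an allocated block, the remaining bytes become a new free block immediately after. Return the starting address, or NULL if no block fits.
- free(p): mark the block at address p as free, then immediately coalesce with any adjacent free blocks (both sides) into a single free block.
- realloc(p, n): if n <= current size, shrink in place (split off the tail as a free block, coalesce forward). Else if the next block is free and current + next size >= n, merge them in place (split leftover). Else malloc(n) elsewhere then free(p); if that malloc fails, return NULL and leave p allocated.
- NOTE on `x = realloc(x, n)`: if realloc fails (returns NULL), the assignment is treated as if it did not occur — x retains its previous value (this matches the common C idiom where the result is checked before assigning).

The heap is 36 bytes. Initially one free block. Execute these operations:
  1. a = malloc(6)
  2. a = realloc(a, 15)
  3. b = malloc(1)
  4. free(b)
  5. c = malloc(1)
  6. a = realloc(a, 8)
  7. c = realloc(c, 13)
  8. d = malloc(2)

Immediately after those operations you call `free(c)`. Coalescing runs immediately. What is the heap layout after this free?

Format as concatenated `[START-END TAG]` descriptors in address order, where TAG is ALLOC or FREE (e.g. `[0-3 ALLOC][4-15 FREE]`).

Answer: [0-7 ALLOC][8-9 ALLOC][10-35 FREE]

Derivation:
Op 1: a = malloc(6) -> a = 0; heap: [0-5 ALLOC][6-35 FREE]
Op 2: a = realloc(a, 15) -> a = 0; heap: [0-14 ALLOC][15-35 FREE]
Op 3: b = malloc(1) -> b = 15; heap: [0-14 ALLOC][15-15 ALLOC][16-35 FREE]
Op 4: free(b) -> (freed b); heap: [0-14 ALLOC][15-35 FREE]
Op 5: c = malloc(1) -> c = 15; heap: [0-14 ALLOC][15-15 ALLOC][16-35 FREE]
Op 6: a = realloc(a, 8) -> a = 0; heap: [0-7 ALLOC][8-14 FREE][15-15 ALLOC][16-35 FREE]
Op 7: c = realloc(c, 13) -> c = 15; heap: [0-7 ALLOC][8-14 FREE][15-27 ALLOC][28-35 FREE]
Op 8: d = malloc(2) -> d = 8; heap: [0-7 ALLOC][8-9 ALLOC][10-14 FREE][15-27 ALLOC][28-35 FREE]
free(c): c = 15 -> block [15-27 ALLOC]; mark free, coalesce with adjacent free neighbors -> [0-7 ALLOC][8-9 ALLOC][10-35 FREE]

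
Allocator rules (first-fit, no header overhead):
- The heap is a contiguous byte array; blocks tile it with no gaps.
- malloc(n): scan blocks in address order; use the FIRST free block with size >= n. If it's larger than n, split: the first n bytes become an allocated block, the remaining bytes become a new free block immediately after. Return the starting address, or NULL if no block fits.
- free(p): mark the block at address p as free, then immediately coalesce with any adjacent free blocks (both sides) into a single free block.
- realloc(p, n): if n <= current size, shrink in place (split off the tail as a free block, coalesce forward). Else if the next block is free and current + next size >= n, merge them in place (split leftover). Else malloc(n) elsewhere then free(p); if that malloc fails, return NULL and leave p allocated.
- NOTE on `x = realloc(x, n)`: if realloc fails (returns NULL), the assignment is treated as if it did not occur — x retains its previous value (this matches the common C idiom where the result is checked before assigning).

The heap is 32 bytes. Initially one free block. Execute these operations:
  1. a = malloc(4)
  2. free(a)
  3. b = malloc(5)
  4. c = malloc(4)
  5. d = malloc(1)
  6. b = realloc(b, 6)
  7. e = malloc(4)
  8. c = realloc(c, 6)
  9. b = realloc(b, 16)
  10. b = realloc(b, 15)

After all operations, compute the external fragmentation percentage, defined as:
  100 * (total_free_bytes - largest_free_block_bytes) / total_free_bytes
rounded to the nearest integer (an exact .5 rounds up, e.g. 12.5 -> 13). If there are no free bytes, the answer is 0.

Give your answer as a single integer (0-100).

Op 1: a = malloc(4) -> a = 0; heap: [0-3 ALLOC][4-31 FREE]
Op 2: free(a) -> (freed a); heap: [0-31 FREE]
Op 3: b = malloc(5) -> b = 0; heap: [0-4 ALLOC][5-31 FREE]
Op 4: c = malloc(4) -> c = 5; heap: [0-4 ALLOC][5-8 ALLOC][9-31 FREE]
Op 5: d = malloc(1) -> d = 9; heap: [0-4 ALLOC][5-8 ALLOC][9-9 ALLOC][10-31 FREE]
Op 6: b = realloc(b, 6) -> b = 10; heap: [0-4 FREE][5-8 ALLOC][9-9 ALLOC][10-15 ALLOC][16-31 FREE]
Op 7: e = malloc(4) -> e = 0; heap: [0-3 ALLOC][4-4 FREE][5-8 ALLOC][9-9 ALLOC][10-15 ALLOC][16-31 FREE]
Op 8: c = realloc(c, 6) -> c = 16; heap: [0-3 ALLOC][4-8 FREE][9-9 ALLOC][10-15 ALLOC][16-21 ALLOC][22-31 FREE]
Op 9: b = realloc(b, 16) -> NULL (b unchanged); heap: [0-3 ALLOC][4-8 FREE][9-9 ALLOC][10-15 ALLOC][16-21 ALLOC][22-31 FREE]
Op 10: b = realloc(b, 15) -> NULL (b unchanged); heap: [0-3 ALLOC][4-8 FREE][9-9 ALLOC][10-15 ALLOC][16-21 ALLOC][22-31 FREE]
Free blocks: [5 10] total_free=15 largest=10 -> 100*(15-10)/15 = 500/15 ≈ 33.333 -> rounds to 33

Answer: 33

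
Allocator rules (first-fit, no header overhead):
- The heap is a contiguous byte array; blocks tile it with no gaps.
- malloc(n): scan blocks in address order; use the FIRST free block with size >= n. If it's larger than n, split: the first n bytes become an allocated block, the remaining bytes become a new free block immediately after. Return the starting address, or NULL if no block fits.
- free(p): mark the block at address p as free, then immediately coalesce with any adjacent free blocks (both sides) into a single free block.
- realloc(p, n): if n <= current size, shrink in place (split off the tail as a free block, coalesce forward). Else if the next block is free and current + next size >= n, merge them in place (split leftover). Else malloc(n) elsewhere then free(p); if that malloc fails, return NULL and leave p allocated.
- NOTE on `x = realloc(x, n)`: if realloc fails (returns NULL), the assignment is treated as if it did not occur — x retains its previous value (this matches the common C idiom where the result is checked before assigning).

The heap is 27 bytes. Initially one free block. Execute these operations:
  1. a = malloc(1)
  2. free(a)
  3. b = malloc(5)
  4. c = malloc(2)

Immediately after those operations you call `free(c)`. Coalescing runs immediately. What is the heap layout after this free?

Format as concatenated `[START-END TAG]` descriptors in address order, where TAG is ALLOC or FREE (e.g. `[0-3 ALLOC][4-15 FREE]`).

Answer: [0-4 ALLOC][5-26 FREE]

Derivation:
Op 1: a = malloc(1) -> a = 0; heap: [0-0 ALLOC][1-26 FREE]
Op 2: free(a) -> (freed a); heap: [0-26 FREE]
Op 3: b = malloc(5) -> b = 0; heap: [0-4 ALLOC][5-26 FREE]
Op 4: c = malloc(2) -> c = 5; heap: [0-4 ALLOC][5-6 ALLOC][7-26 FREE]
free(c): c = 5 -> block [5-6 ALLOC]; mark free, coalesce with adjacent free neighbors -> [0-4 ALLOC][5-26 FREE]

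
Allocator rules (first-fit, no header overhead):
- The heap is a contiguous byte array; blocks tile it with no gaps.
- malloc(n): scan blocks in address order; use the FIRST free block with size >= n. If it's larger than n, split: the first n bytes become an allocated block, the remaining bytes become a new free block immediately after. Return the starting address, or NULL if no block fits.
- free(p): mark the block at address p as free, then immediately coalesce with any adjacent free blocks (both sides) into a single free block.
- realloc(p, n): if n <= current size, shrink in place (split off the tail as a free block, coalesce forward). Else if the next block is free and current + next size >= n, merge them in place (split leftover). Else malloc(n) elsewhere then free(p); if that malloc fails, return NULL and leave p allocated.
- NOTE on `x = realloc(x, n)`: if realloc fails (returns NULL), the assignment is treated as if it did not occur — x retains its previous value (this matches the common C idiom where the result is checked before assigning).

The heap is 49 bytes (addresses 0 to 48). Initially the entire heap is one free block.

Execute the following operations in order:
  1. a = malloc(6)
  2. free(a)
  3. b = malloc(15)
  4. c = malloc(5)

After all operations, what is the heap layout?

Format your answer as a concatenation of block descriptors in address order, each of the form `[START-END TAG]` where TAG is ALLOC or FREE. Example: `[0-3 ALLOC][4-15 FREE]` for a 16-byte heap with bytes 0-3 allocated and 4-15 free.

Op 1: a = malloc(6) -> a = 0; heap: [0-5 ALLOC][6-48 FREE]
Op 2: free(a) -> (freed a); heap: [0-48 FREE]
Op 3: b = malloc(15) -> b = 0; heap: [0-14 ALLOC][15-48 FREE]
Op 4: c = malloc(5) -> c = 15; heap: [0-14 ALLOC][15-19 ALLOC][20-48 FREE]

Answer: [0-14 ALLOC][15-19 ALLOC][20-48 FREE]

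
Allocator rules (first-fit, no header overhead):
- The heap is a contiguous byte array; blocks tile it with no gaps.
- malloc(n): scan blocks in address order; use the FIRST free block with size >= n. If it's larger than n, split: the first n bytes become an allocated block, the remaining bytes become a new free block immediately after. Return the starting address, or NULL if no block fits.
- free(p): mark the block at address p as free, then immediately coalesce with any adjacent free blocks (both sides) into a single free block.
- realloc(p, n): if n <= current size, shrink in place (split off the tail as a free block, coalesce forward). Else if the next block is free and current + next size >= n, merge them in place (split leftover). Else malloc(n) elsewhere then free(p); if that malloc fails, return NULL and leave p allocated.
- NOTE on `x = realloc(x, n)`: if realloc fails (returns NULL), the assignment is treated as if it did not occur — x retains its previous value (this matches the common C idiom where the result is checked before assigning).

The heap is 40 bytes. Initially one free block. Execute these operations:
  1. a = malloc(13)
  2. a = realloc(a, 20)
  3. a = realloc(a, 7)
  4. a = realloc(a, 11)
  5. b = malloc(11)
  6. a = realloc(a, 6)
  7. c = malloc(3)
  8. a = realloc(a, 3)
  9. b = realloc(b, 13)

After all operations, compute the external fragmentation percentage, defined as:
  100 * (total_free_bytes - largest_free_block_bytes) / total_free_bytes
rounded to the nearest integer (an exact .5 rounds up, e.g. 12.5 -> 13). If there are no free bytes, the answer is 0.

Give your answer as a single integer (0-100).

Answer: 24

Derivation:
Op 1: a = malloc(13) -> a = 0; heap: [0-12 ALLOC][13-39 FREE]
Op 2: a = realloc(a, 20) -> a = 0; heap: [0-19 ALLOC][20-39 FREE]
Op 3: a = realloc(a, 7) -> a = 0; heap: [0-6 ALLOC][7-39 FREE]
Op 4: a = realloc(a, 11) -> a = 0; heap: [0-10 ALLOC][11-39 FREE]
Op 5: b = malloc(11) -> b = 11; heap: [0-10 ALLOC][11-21 ALLOC][22-39 FREE]
Op 6: a = realloc(a, 6) -> a = 0; heap: [0-5 ALLOC][6-10 FREE][11-21 ALLOC][22-39 FREE]
Op 7: c = malloc(3) -> c = 6; heap: [0-5 ALLOC][6-8 ALLOC][9-10 FREE][11-21 ALLOC][22-39 FREE]
Op 8: a = realloc(a, 3) -> a = 0; heap: [0-2 ALLOC][3-5 FREE][6-8 ALLOC][9-10 FREE][11-21 ALLOC][22-39 FREE]
Op 9: b = realloc(b, 13) -> b = 11; heap: [0-2 ALLOC][3-5 FREE][6-8 ALLOC][9-10 FREE][11-23 ALLOC][24-39 FREE]
Free blocks: [3 2 16] total_free=21 largest=16 -> 100*(21-16)/21 = 500/21 ≈ 23.810 -> rounds to 24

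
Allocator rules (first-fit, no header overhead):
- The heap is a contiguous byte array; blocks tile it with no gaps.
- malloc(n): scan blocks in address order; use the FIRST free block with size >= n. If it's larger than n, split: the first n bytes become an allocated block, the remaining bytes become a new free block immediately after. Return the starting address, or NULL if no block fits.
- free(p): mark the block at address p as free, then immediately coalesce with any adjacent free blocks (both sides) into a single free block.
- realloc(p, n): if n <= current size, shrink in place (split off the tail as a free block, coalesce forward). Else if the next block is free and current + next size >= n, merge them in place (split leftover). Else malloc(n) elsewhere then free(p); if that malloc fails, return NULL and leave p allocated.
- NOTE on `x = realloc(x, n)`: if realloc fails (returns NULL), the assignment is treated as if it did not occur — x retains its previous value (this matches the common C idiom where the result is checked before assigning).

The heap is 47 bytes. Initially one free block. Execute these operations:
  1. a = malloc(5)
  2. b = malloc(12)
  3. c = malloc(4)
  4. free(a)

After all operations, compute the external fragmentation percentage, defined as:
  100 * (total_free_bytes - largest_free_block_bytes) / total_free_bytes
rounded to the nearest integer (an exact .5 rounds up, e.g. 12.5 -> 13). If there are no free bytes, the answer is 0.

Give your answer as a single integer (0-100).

Answer: 16

Derivation:
Op 1: a = malloc(5) -> a = 0; heap: [0-4 ALLOC][5-46 FREE]
Op 2: b = malloc(12) -> b = 5; heap: [0-4 ALLOC][5-16 ALLOC][17-46 FREE]
Op 3: c = malloc(4) -> c = 17; heap: [0-4 ALLOC][5-16 ALLOC][17-20 ALLOC][21-46 FREE]
Op 4: free(a) -> (freed a); heap: [0-4 FREE][5-16 ALLOC][17-20 ALLOC][21-46 FREE]
Free blocks: [5 26] total_free=31 largest=26 -> 100*(31-26)/31 = 500/31 ≈ 16.129 -> rounds to 16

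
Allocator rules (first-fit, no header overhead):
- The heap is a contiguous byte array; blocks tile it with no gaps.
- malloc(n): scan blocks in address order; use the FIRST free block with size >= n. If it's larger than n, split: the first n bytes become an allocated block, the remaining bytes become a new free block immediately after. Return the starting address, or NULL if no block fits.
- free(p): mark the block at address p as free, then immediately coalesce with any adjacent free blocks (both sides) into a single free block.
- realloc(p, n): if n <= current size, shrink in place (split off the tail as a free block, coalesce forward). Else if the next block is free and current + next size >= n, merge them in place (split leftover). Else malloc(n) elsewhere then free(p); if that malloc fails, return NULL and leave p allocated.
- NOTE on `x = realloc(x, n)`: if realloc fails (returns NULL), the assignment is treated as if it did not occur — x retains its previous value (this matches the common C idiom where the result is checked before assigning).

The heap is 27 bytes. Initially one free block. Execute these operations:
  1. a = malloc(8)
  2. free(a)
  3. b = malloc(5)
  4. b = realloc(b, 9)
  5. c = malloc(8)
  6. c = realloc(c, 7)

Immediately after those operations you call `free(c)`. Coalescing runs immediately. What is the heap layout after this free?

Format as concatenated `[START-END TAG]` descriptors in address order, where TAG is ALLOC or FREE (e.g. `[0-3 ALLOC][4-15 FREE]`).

Op 1: a = malloc(8) -> a = 0; heap: [0-7 ALLOC][8-26 FREE]
Op 2: free(a) -> (freed a); heap: [0-26 FREE]
Op 3: b = malloc(5) -> b = 0; heap: [0-4 ALLOC][5-26 FREE]
Op 4: b = realloc(b, 9) -> b = 0; heap: [0-8 ALLOC][9-26 FREE]
Op 5: c = malloc(8) -> c = 9; heap: [0-8 ALLOC][9-16 ALLOC][17-26 FREE]
Op 6: c = realloc(c, 7) -> c = 9; heap: [0-8 ALLOC][9-15 ALLOC][16-26 FREE]
free(c): c = 9 -> block [9-15 ALLOC]; mark free, coalesce with adjacent free neighbors -> [0-8 ALLOC][9-26 FREE]

Answer: [0-8 ALLOC][9-26 FREE]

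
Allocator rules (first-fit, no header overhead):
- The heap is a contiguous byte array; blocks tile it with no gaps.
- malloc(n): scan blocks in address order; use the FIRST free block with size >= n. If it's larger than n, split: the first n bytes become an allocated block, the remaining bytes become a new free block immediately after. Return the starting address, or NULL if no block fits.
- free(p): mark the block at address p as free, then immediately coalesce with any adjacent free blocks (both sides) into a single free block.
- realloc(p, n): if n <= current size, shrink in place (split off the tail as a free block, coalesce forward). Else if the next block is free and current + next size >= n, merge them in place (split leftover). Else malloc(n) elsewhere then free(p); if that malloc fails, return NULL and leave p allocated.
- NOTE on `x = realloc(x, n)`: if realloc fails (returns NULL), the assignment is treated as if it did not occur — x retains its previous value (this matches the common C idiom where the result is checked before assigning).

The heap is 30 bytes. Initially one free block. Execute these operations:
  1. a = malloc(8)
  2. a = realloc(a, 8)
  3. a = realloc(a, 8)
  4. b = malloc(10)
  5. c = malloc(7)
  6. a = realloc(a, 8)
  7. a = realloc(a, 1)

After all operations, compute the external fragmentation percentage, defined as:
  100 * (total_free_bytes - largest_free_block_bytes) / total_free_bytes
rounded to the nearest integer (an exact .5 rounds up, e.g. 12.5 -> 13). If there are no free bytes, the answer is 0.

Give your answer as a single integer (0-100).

Op 1: a = malloc(8) -> a = 0; heap: [0-7 ALLOC][8-29 FREE]
Op 2: a = realloc(a, 8) -> a = 0; heap: [0-7 ALLOC][8-29 FREE]
Op 3: a = realloc(a, 8) -> a = 0; heap: [0-7 ALLOC][8-29 FREE]
Op 4: b = malloc(10) -> b = 8; heap: [0-7 ALLOC][8-17 ALLOC][18-29 FREE]
Op 5: c = malloc(7) -> c = 18; heap: [0-7 ALLOC][8-17 ALLOC][18-24 ALLOC][25-29 FREE]
Op 6: a = realloc(a, 8) -> a = 0; heap: [0-7 ALLOC][8-17 ALLOC][18-24 ALLOC][25-29 FREE]
Op 7: a = realloc(a, 1) -> a = 0; heap: [0-0 ALLOC][1-7 FREE][8-17 ALLOC][18-24 ALLOC][25-29 FREE]
Free blocks: [7 5] total_free=12 largest=7 -> 100*(12-7)/12 = 500/12 ≈ 41.667 -> rounds to 42

Answer: 42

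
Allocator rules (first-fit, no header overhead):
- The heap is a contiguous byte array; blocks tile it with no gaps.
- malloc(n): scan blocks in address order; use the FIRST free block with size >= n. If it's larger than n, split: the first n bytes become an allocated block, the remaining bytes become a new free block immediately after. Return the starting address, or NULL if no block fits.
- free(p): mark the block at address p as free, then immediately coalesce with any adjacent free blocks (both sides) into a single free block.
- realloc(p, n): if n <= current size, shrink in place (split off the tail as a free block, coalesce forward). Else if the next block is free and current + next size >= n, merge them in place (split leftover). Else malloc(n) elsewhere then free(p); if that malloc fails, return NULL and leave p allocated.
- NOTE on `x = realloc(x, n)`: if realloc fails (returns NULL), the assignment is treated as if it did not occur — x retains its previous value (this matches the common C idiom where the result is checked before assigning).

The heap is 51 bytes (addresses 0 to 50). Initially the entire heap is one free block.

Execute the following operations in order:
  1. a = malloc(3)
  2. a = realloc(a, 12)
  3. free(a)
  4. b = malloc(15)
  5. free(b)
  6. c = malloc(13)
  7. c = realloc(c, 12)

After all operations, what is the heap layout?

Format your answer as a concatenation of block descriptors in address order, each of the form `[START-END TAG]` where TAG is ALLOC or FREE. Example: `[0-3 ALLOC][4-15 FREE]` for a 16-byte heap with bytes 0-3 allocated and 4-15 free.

Op 1: a = malloc(3) -> a = 0; heap: [0-2 ALLOC][3-50 FREE]
Op 2: a = realloc(a, 12) -> a = 0; heap: [0-11 ALLOC][12-50 FREE]
Op 3: free(a) -> (freed a); heap: [0-50 FREE]
Op 4: b = malloc(15) -> b = 0; heap: [0-14 ALLOC][15-50 FREE]
Op 5: free(b) -> (freed b); heap: [0-50 FREE]
Op 6: c = malloc(13) -> c = 0; heap: [0-12 ALLOC][13-50 FREE]
Op 7: c = realloc(c, 12) -> c = 0; heap: [0-11 ALLOC][12-50 FREE]

Answer: [0-11 ALLOC][12-50 FREE]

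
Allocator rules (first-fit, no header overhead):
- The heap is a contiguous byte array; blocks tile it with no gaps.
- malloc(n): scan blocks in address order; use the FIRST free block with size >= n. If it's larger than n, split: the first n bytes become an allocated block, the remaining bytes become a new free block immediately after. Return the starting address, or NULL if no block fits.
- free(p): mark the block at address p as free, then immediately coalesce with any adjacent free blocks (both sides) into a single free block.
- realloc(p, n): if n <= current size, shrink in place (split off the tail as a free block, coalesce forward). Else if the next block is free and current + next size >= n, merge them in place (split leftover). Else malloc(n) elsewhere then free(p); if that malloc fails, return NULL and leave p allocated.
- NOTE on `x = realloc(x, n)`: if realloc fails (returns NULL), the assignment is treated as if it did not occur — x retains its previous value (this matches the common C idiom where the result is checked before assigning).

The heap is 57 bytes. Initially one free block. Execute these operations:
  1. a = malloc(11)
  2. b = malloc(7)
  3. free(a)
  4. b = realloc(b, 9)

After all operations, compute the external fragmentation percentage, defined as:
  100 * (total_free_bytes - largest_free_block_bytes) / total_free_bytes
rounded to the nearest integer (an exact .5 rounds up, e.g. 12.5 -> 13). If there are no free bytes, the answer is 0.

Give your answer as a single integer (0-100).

Answer: 23

Derivation:
Op 1: a = malloc(11) -> a = 0; heap: [0-10 ALLOC][11-56 FREE]
Op 2: b = malloc(7) -> b = 11; heap: [0-10 ALLOC][11-17 ALLOC][18-56 FREE]
Op 3: free(a) -> (freed a); heap: [0-10 FREE][11-17 ALLOC][18-56 FREE]
Op 4: b = realloc(b, 9) -> b = 11; heap: [0-10 FREE][11-19 ALLOC][20-56 FREE]
Free blocks: [11 37] total_free=48 largest=37 -> 100*(48-37)/48 = 1100/48 ≈ 22.917 -> rounds to 23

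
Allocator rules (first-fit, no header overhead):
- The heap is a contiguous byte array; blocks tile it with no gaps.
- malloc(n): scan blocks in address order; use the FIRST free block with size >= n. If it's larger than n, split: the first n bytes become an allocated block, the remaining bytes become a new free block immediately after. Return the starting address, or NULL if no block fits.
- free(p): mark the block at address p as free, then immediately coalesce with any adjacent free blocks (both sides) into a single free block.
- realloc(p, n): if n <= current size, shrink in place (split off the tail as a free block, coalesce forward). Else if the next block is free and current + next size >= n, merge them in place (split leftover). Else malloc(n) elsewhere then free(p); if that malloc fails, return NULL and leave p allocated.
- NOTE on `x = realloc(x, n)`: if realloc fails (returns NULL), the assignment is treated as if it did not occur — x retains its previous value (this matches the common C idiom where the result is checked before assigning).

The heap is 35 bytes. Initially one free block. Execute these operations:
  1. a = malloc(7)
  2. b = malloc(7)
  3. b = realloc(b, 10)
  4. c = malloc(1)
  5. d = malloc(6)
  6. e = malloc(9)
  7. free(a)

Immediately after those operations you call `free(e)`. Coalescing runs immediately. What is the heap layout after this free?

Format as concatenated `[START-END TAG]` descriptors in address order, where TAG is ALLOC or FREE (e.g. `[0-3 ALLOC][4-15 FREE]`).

Answer: [0-6 FREE][7-16 ALLOC][17-17 ALLOC][18-23 ALLOC][24-34 FREE]

Derivation:
Op 1: a = malloc(7) -> a = 0; heap: [0-6 ALLOC][7-34 FREE]
Op 2: b = malloc(7) -> b = 7; heap: [0-6 ALLOC][7-13 ALLOC][14-34 FREE]
Op 3: b = realloc(b, 10) -> b = 7; heap: [0-6 ALLOC][7-16 ALLOC][17-34 FREE]
Op 4: c = malloc(1) -> c = 17; heap: [0-6 ALLOC][7-16 ALLOC][17-17 ALLOC][18-34 FREE]
Op 5: d = malloc(6) -> d = 18; heap: [0-6 ALLOC][7-16 ALLOC][17-17 ALLOC][18-23 ALLOC][24-34 FREE]
Op 6: e = malloc(9) -> e = 24; heap: [0-6 ALLOC][7-16 ALLOC][17-17 ALLOC][18-23 ALLOC][24-32 ALLOC][33-34 FREE]
Op 7: free(a) -> (freed a); heap: [0-6 FREE][7-16 ALLOC][17-17 ALLOC][18-23 ALLOC][24-32 ALLOC][33-34 FREE]
free(e): e = 24 -> block [24-32 ALLOC]; mark free, coalesce with adjacent free neighbors -> [0-6 FREE][7-16 ALLOC][17-17 ALLOC][18-23 ALLOC][24-34 FREE]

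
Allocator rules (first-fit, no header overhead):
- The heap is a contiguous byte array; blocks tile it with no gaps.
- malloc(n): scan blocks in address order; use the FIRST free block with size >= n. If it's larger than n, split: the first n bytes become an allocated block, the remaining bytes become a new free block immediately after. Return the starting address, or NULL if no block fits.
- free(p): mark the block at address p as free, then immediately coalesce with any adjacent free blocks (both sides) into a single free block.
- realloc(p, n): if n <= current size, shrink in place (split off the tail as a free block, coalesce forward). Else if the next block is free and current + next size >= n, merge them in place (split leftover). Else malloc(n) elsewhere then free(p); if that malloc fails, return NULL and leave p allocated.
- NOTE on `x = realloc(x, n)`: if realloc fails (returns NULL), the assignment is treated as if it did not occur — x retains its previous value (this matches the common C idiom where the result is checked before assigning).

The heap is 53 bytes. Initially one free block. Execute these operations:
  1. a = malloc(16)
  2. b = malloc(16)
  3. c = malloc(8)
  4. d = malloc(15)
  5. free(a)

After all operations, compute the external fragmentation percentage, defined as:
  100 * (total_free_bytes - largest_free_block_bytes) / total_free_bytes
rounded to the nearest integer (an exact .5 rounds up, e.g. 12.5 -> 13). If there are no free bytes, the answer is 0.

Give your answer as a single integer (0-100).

Op 1: a = malloc(16) -> a = 0; heap: [0-15 ALLOC][16-52 FREE]
Op 2: b = malloc(16) -> b = 16; heap: [0-15 ALLOC][16-31 ALLOC][32-52 FREE]
Op 3: c = malloc(8) -> c = 32; heap: [0-15 ALLOC][16-31 ALLOC][32-39 ALLOC][40-52 FREE]
Op 4: d = malloc(15) -> d = NULL; heap: [0-15 ALLOC][16-31 ALLOC][32-39 ALLOC][40-52 FREE]
Op 5: free(a) -> (freed a); heap: [0-15 FREE][16-31 ALLOC][32-39 ALLOC][40-52 FREE]
Free blocks: [16 13] total_free=29 largest=16 -> 100*(29-16)/29 = 1300/29 ≈ 44.828 -> rounds to 45

Answer: 45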